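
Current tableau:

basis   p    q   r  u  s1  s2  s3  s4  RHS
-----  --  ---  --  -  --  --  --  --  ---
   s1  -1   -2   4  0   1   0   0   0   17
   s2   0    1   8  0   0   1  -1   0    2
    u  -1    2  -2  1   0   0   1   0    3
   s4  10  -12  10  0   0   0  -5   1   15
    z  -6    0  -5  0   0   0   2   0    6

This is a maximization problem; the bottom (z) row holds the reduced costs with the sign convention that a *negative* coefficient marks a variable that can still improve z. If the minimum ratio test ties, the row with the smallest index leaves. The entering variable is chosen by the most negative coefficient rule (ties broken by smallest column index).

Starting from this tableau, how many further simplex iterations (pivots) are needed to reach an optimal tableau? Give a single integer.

3

pivot: p in, s4 out → z = 15
pivot: q in, s2 out → z = 147/5
pivot: s3 in, u out → z = 620/13
No improving column remains; optimal.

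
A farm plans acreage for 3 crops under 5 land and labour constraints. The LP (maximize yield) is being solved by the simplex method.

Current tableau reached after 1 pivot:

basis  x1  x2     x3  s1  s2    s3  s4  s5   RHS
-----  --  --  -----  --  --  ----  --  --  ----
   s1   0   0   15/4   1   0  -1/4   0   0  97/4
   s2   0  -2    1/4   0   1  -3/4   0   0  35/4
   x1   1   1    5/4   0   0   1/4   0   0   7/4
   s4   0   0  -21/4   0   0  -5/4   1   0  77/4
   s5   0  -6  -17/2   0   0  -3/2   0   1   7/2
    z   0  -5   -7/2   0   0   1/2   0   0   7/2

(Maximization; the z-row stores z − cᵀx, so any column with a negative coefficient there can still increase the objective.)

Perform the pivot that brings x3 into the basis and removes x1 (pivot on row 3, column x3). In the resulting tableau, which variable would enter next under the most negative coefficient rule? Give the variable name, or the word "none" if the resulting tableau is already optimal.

x2

Pivot element 5/4. New z-row = old z-row − (-7/2)·(row 3/(5/4)).
Updated z-row coefficients: x1: 14/5, x2: -11/5, x3: 0, s1: 0, s2: 0, s3: 6/5, s4: 0, s5: 0.
The most negative is -11/5 in column x2, so x2 would enter next.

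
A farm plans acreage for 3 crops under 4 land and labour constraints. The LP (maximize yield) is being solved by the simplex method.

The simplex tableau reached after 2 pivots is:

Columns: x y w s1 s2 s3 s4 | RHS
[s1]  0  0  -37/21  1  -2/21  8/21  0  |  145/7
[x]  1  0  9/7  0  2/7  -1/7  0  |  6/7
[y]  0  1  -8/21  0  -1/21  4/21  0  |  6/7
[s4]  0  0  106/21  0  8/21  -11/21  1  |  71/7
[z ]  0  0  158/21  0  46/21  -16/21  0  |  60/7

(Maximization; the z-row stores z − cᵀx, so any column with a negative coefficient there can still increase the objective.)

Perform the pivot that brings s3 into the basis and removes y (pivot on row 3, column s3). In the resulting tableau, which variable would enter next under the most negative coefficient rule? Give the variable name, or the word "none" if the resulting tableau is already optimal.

none

Pivot element 4/21. New z-row = old z-row − (-16/21)·(row 3/(4/21)).
Updated z-row coefficients: x: 0, y: 4, w: 6, s1: 0, s2: 2, s3: 0, s4: 0.
No coefficient is strictly negative; the tableau after this pivot is optimal.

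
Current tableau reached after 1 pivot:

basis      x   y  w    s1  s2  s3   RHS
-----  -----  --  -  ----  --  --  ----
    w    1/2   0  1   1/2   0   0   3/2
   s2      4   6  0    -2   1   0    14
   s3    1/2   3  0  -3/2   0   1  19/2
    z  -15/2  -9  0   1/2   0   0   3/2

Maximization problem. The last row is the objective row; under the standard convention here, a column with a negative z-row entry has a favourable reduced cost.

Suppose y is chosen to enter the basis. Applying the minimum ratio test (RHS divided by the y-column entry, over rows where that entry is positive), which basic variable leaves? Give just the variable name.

Ratios: row 1 (w): entry 0 ≤ 0, skip; row 2 (s2): 14/6 = 7/3; row 3 (s3): (19/2)/3 = 19/6.
Minimum ratio 7/3 is in the s2 row, so s2 leaves.

s2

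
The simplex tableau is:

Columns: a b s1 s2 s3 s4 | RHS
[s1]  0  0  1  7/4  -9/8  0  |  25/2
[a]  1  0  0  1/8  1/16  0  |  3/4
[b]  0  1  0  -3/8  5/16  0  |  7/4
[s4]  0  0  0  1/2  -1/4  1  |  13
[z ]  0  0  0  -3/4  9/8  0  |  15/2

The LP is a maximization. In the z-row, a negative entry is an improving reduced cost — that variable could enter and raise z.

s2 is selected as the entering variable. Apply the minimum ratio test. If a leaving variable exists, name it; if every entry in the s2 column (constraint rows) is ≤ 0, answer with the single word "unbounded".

a

Ratios: row 1 (s1): (25/2)/(7/4) = 50/7; row 2 (a): (3/4)/(1/8) = 6; row 3 (b): entry -3/8 ≤ 0, skip; row 4 (s4): 13/(1/2) = 26.
Minimum ratio is in the a row, so a leaves.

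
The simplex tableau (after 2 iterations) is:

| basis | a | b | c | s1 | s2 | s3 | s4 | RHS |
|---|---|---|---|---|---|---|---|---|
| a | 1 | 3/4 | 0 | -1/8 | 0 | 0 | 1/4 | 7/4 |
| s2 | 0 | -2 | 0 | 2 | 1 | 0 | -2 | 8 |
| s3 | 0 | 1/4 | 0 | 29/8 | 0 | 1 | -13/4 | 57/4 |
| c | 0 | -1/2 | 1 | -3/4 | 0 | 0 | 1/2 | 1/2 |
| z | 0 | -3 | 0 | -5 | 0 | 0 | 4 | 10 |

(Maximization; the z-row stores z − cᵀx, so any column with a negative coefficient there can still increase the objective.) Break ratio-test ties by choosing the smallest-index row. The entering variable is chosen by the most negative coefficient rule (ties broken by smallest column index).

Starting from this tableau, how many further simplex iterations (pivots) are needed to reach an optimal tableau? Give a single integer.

pivot: s1 in, s3 out → z = 860/29
pivot: b in, a out → z = 75/2
No improving column remains; optimal.

2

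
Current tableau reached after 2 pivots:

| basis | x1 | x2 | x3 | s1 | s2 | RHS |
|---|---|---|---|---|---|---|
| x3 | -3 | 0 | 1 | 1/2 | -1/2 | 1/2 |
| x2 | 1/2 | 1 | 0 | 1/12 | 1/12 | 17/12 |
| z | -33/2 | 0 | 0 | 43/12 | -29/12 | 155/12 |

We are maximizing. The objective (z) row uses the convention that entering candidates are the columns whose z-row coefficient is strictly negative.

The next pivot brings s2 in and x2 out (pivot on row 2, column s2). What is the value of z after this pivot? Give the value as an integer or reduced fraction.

54

Minimum ratio for s2: (17/12)/(1/12) = 17.
z changes by −(z-row coeff of s2)·ratio = −(-29/12)·17 = 493/12.
New z = 155/12 + (493/12) = 54.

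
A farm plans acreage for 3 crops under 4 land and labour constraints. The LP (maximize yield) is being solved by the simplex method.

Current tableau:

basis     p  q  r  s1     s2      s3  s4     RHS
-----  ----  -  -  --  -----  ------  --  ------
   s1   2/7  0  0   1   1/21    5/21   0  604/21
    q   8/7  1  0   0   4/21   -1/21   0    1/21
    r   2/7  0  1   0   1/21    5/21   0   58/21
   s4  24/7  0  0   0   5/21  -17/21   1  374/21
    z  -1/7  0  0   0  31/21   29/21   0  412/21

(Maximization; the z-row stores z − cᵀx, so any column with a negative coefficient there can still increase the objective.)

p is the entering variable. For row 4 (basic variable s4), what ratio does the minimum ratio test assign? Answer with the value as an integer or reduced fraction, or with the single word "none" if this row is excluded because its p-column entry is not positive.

187/36

Ratio = RHS / (p entry) = (374/21) / (24/7) = 187/36.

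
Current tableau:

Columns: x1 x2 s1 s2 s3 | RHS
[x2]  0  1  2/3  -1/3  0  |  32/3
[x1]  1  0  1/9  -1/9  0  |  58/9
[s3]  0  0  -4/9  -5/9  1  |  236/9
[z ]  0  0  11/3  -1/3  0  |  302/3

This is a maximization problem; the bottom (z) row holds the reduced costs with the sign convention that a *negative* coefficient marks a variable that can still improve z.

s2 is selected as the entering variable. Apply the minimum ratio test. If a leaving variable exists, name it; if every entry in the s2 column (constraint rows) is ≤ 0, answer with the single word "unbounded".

unbounded

s2-column entries: row 1: -1/3, row 2: -1/9, row 3: -5/9. All ≤ 0, so s2 can increase without bound; the LP is unbounded in this direction.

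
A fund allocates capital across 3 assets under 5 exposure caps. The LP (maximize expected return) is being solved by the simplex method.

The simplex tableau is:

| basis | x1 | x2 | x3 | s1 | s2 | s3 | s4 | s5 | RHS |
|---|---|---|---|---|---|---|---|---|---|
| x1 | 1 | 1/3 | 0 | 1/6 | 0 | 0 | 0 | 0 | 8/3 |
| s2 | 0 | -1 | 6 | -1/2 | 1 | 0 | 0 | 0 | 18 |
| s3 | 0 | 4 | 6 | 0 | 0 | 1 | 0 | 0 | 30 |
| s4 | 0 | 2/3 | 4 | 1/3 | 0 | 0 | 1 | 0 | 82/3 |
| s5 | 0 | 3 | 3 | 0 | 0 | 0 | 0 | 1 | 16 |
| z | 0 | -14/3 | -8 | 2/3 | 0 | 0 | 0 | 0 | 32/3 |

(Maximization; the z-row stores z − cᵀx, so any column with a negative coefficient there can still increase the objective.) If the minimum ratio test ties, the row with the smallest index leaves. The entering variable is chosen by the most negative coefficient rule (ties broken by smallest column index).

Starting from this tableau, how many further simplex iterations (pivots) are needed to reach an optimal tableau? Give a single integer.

2

pivot: x3 in, s2 out → z = 104/3
pivot: x2 in, s5 out → z = 140/3
No improving column remains; optimal.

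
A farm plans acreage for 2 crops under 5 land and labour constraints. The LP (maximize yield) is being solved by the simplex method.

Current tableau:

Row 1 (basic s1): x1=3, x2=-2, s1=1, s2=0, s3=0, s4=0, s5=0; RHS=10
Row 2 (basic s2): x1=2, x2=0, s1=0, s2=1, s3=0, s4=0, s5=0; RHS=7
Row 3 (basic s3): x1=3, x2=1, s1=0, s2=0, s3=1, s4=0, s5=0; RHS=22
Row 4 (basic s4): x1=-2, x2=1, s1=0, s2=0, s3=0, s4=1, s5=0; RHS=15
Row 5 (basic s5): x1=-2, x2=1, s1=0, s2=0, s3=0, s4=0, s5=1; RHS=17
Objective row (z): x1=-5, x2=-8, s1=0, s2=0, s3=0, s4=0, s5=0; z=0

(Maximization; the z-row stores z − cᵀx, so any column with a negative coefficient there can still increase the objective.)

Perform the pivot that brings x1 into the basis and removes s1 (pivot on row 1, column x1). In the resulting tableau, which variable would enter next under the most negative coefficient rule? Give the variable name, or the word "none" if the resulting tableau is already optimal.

x2

Pivot element 3. New z-row = old z-row − (-5)·(row 1/3).
Updated z-row coefficients: x1: 0, x2: -34/3, s1: 5/3, s2: 0, s3: 0, s4: 0, s5: 0.
The most negative is -34/3 in column x2, so x2 would enter next.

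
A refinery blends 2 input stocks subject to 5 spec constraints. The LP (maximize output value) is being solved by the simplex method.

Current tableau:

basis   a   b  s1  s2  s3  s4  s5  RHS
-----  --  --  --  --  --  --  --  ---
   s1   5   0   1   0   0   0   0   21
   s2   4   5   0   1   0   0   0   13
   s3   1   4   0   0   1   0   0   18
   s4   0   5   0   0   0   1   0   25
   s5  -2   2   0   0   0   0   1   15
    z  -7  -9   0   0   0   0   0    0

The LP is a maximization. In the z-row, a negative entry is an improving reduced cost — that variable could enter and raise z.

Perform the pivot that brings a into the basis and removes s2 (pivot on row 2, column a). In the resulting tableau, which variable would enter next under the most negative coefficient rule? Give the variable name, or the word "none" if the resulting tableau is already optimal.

b

Pivot element 4. New z-row = old z-row − (-7)·(row 2/4).
Updated z-row coefficients: a: 0, b: -1/4, s1: 0, s2: 7/4, s3: 0, s4: 0, s5: 0.
The most negative is -1/4 in column b, so b would enter next.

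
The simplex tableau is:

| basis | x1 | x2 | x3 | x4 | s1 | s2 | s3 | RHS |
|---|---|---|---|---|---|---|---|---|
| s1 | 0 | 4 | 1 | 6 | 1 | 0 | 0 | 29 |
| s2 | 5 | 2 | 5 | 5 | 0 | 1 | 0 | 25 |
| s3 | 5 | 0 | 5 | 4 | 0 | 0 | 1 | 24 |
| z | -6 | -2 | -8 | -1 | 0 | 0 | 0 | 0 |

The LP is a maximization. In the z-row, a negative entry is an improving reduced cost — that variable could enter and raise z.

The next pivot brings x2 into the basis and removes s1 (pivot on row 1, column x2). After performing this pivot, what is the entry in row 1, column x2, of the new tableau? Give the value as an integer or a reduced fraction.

Pivot element is row 1, column x2: 4.
Normalize row 1: new (row 1, x2) = 4/4 = 1.
Row 1 is the pivot row, so the entry is 1.

1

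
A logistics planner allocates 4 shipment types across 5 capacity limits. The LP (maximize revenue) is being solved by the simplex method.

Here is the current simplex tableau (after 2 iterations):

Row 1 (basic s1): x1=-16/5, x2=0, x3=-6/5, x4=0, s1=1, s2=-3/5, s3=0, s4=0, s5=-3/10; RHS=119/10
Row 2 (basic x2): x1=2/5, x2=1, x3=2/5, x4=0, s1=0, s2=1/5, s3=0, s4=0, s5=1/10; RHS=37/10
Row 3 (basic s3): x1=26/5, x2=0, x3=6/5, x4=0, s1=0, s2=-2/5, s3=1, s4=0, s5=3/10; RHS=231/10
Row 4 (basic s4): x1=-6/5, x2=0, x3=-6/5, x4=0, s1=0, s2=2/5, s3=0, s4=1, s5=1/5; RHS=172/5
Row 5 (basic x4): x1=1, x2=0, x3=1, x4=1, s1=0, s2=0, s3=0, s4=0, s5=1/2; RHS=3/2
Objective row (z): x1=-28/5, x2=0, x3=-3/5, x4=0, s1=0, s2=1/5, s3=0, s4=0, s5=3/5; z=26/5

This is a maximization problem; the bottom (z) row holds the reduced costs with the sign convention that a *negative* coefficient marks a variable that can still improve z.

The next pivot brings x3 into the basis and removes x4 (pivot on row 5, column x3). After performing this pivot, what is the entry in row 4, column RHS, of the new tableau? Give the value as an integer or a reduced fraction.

Pivot element is row 5, column x3: 1.
Normalize row 5: new (row 5, RHS) = (3/2)/1 = 3/2.
row 4 ← row 4 − (-6/5)·(new row 5): 172/5 − (-6/5)·(3/2) = 181/5.

181/5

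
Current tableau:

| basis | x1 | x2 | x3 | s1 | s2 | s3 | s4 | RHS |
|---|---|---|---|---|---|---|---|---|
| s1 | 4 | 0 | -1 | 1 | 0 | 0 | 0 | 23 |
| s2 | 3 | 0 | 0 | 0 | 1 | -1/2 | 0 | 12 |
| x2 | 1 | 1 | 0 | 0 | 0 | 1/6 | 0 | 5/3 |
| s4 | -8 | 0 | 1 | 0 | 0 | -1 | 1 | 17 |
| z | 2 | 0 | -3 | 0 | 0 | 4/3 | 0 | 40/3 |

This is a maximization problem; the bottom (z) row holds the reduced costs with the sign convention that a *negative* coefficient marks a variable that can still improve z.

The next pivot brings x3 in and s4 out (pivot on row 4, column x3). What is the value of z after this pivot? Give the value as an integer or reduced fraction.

Minimum ratio for x3: 17/1 = 17.
z changes by −(z-row coeff of x3)·ratio = −(-3)·17 = 51.
New z = 40/3 + 51 = 193/3.

193/3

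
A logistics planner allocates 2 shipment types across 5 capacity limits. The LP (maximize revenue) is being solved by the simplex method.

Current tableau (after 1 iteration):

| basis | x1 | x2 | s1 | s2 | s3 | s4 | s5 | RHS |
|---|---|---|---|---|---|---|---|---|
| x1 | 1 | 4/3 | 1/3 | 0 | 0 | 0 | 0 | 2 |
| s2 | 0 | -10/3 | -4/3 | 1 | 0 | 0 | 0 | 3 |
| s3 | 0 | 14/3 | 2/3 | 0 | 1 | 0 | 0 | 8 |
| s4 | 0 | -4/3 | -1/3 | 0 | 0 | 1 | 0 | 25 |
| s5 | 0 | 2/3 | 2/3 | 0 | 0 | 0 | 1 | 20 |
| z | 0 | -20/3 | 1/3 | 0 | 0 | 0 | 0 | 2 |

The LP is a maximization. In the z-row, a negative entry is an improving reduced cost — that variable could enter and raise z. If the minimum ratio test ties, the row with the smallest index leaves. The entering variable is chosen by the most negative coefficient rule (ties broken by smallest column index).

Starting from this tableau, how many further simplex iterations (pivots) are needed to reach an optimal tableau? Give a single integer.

1

pivot: x2 in, x1 out → z = 12
No improving column remains; optimal.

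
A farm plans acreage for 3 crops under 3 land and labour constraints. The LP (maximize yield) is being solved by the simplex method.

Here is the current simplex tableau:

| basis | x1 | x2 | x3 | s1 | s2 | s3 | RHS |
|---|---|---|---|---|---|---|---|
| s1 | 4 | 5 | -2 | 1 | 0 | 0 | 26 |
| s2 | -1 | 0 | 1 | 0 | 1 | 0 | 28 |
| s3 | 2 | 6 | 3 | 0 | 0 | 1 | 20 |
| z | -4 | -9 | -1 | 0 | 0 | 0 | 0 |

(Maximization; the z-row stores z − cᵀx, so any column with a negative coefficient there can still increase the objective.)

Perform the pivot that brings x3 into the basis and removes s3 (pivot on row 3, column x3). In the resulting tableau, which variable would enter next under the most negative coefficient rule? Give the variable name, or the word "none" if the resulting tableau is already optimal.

Pivot element 3. New z-row = old z-row − (-1)·(row 3/3).
Updated z-row coefficients: x1: -10/3, x2: -7, x3: 0, s1: 0, s2: 0, s3: 1/3.
The most negative is -7 in column x2, so x2 would enter next.

x2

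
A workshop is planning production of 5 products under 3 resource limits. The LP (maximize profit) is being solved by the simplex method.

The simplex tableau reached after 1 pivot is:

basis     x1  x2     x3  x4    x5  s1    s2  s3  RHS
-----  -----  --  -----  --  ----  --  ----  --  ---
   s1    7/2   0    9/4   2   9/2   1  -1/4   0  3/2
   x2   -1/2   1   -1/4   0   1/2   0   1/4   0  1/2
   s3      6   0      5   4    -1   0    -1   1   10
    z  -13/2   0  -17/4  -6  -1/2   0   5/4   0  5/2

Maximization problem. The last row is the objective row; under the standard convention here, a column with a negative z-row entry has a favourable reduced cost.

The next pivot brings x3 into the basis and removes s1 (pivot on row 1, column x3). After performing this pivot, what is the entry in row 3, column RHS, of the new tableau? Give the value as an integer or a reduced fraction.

Pivot element is row 1, column x3: 9/4.
Normalize row 1: new (row 1, RHS) = (3/2)/(9/4) = 2/3.
row 3 ← row 3 − 5·(new row 1): 10 − 5·(2/3) = 20/3.

20/3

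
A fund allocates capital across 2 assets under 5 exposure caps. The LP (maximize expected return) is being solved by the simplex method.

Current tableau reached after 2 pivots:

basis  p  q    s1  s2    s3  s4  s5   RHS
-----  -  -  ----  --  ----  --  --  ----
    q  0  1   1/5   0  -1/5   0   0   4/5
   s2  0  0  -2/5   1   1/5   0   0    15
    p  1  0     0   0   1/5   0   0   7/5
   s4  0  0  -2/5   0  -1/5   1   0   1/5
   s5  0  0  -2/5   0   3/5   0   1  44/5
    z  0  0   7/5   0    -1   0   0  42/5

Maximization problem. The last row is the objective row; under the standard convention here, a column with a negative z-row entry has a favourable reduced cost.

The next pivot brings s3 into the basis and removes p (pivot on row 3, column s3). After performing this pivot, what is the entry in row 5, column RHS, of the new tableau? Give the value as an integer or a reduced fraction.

Pivot element is row 3, column s3: 1/5.
Normalize row 3: new (row 3, RHS) = (7/5)/(1/5) = 7.
row 5 ← row 5 − (3/5)·(new row 3): 44/5 − (3/5)·7 = 23/5.

23/5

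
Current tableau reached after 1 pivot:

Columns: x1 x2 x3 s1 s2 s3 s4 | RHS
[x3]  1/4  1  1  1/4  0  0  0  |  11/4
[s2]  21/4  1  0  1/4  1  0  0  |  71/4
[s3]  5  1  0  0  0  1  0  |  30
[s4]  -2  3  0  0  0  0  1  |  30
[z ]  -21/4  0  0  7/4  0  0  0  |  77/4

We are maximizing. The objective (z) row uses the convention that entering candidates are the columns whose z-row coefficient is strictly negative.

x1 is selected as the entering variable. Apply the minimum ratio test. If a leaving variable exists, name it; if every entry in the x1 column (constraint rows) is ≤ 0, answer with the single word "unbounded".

s2

Ratios: row 1 (x3): (11/4)/(1/4) = 11; row 2 (s2): (71/4)/(21/4) = 71/21; row 3 (s3): 30/5 = 6; row 4 (s4): entry -2 ≤ 0, skip.
Minimum ratio is in the s2 row, so s2 leaves.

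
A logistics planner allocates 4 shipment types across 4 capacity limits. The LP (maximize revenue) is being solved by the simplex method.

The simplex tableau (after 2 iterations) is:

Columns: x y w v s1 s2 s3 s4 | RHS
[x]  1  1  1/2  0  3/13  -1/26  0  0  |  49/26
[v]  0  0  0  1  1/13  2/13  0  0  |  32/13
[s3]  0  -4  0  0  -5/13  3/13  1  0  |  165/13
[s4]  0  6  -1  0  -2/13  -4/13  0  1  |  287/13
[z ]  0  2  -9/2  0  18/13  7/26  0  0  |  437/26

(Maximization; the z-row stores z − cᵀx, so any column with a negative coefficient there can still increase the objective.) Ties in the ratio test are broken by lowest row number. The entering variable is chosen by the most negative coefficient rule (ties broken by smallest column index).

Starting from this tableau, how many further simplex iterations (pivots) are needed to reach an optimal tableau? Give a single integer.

2

pivot: w in, x out → z = 439/13
pivot: s2 in, v out → z = 35
No improving column remains; optimal.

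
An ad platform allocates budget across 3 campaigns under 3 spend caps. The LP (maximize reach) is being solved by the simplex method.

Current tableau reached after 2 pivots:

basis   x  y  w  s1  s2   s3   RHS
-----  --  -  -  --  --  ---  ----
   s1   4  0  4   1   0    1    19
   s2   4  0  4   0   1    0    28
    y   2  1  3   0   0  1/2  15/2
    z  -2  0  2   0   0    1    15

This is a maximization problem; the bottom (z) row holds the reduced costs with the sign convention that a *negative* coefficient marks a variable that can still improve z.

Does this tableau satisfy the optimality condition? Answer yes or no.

Column x has objective-row coefficient -2, which is negative; an improving pivot exists, so not yet optimal.

no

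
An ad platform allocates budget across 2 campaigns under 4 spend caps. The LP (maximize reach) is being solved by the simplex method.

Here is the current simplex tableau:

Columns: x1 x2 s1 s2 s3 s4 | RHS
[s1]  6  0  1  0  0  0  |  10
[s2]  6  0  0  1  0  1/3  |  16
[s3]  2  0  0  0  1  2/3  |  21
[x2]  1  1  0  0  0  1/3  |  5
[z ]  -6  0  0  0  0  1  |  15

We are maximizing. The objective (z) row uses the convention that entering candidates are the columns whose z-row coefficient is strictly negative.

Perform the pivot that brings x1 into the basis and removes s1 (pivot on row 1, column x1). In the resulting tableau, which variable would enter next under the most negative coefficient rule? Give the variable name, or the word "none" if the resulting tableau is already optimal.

Pivot element 6. New z-row = old z-row − (-6)·(row 1/6).
Updated z-row coefficients: x1: 0, x2: 0, s1: 1, s2: 0, s3: 0, s4: 1.
No coefficient is strictly negative; the tableau after this pivot is optimal.

none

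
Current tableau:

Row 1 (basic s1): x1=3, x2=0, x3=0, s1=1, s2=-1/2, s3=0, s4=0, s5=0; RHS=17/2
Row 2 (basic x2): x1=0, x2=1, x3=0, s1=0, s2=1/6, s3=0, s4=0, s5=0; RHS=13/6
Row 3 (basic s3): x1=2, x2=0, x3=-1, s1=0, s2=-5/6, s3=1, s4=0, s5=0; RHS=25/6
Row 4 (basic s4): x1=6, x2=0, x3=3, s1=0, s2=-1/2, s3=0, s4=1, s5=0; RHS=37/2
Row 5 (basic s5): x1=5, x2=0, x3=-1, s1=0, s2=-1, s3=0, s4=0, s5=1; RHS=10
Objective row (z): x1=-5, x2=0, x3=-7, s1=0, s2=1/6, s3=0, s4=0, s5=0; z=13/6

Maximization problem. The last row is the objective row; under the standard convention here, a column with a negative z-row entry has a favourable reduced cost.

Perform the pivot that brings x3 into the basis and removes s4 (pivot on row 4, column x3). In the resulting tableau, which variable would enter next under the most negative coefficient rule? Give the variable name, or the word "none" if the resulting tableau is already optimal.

Pivot element 3. New z-row = old z-row − (-7)·(row 4/3).
Updated z-row coefficients: x1: 9, x2: 0, x3: 0, s1: 0, s2: -1, s3: 0, s4: 7/3, s5: 0.
The most negative is -1 in column s2, so s2 would enter next.

s2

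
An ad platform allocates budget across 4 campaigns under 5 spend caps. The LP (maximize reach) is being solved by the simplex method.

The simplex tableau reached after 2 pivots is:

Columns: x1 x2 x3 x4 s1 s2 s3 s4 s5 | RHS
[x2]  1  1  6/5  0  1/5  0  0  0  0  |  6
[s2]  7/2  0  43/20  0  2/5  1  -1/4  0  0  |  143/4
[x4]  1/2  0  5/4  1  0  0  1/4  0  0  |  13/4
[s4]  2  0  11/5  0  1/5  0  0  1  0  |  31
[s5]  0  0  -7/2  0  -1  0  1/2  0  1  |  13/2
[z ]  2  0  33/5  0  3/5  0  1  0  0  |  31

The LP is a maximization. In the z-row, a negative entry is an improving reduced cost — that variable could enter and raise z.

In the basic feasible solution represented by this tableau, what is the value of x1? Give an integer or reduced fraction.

x1 is nonbasic (not in the basis column), so its value in the current BFS is 0.

0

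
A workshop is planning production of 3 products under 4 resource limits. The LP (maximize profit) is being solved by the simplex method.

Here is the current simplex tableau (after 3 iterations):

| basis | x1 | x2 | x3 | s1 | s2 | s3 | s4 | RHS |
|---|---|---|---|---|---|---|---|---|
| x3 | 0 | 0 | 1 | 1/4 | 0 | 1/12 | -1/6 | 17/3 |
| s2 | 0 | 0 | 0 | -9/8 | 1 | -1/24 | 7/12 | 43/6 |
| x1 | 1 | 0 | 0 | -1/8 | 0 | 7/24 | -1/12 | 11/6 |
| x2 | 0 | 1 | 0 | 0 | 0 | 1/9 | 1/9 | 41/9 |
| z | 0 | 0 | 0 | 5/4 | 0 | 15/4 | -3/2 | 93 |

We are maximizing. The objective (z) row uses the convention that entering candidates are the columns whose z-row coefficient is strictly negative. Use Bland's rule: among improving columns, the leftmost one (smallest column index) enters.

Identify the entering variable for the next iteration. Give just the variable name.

Objective-row coefficients: x1: 0, x2: 0, x3: 0, s1: 5/4, s2: 0, s3: 15/4, s4: -3/2.
Improving columns: s4. Bland's rule picks the smallest column index → s4.

s4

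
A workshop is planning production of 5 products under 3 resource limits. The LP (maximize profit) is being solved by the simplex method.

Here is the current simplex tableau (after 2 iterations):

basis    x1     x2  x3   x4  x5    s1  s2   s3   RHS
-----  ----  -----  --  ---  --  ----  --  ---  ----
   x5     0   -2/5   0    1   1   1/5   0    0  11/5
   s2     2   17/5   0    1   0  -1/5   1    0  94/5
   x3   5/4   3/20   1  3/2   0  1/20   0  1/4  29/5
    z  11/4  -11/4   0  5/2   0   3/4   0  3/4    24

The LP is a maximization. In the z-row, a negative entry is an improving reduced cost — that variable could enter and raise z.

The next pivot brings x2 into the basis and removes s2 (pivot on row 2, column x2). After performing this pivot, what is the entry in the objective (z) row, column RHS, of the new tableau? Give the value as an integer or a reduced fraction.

1333/34

Pivot element is row 2, column x2: 17/5.
Normalize row 2: new (row 2, RHS) = (94/5)/(17/5) = 94/17.
z-row ← z-row − (-11/4)·(new row 2): 24 − (-11/4)·(94/17) = 1333/34.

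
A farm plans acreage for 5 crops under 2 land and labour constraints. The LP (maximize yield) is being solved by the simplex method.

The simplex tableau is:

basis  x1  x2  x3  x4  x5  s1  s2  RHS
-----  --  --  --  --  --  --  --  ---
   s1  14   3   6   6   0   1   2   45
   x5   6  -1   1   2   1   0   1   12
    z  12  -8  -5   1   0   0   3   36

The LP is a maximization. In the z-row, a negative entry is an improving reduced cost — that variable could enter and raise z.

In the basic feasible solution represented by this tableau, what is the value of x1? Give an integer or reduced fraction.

x1 is nonbasic (not in the basis column), so its value in the current BFS is 0.

0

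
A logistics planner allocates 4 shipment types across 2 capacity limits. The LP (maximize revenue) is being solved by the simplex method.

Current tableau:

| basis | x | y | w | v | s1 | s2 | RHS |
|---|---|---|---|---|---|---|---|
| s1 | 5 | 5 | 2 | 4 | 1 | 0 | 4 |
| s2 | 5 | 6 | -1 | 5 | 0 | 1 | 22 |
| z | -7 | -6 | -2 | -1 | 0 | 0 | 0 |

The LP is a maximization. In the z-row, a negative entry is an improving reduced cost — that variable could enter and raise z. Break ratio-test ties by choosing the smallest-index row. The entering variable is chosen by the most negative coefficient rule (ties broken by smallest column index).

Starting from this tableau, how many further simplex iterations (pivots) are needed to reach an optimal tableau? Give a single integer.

1

pivot: x in, s1 out → z = 28/5
No improving column remains; optimal.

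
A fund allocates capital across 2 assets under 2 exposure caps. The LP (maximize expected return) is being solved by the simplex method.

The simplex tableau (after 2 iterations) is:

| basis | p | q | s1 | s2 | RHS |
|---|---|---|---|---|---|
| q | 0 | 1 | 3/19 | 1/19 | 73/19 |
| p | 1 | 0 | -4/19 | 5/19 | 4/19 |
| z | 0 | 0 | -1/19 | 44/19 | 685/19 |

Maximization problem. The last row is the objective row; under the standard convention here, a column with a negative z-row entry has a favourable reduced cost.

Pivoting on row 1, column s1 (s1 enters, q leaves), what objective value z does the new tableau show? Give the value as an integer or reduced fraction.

Minimum ratio for s1: (73/19)/(3/19) = 73/3.
z changes by −(z-row coeff of s1)·ratio = −(-1/19)·(73/3) = 73/57.
New z = 685/19 + (73/57) = 112/3.

112/3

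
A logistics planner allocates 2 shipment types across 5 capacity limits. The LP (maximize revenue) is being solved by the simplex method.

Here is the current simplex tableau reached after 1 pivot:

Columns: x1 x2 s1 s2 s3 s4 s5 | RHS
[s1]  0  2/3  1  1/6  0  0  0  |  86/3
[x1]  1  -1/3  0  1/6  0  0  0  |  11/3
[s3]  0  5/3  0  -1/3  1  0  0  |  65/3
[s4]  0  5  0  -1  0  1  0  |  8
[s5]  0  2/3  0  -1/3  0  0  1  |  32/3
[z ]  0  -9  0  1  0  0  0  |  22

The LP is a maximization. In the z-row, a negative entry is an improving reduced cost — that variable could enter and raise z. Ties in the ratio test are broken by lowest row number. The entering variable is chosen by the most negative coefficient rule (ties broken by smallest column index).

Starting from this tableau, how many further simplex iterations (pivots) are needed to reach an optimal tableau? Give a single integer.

pivot: x2 in, s4 out → z = 182/5
pivot: s2 in, x1 out → z = 70
No improving column remains; optimal.

2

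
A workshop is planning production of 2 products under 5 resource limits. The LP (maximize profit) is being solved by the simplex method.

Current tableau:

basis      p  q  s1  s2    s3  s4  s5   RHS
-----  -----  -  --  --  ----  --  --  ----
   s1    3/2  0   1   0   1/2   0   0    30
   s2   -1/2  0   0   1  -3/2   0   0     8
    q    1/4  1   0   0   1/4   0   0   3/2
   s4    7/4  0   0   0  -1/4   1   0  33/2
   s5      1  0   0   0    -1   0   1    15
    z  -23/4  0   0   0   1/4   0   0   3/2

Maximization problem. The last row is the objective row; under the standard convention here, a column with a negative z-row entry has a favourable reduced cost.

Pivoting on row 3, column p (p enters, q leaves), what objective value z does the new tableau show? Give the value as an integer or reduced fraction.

Minimum ratio for p: (3/2)/(1/4) = 6.
z changes by −(z-row coeff of p)·ratio = −(-23/4)·6 = 69/2.
New z = 3/2 + (69/2) = 36.

36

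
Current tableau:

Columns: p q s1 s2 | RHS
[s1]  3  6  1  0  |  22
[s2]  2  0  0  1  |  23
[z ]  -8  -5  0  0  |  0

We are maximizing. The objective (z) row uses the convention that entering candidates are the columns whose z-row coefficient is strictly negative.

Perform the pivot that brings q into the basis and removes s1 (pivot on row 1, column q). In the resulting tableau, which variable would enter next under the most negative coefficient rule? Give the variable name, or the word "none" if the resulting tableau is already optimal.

p

Pivot element 6. New z-row = old z-row − (-5)·(row 1/6).
Updated z-row coefficients: p: -11/2, q: 0, s1: 5/6, s2: 0.
The most negative is -11/2 in column p, so p would enter next.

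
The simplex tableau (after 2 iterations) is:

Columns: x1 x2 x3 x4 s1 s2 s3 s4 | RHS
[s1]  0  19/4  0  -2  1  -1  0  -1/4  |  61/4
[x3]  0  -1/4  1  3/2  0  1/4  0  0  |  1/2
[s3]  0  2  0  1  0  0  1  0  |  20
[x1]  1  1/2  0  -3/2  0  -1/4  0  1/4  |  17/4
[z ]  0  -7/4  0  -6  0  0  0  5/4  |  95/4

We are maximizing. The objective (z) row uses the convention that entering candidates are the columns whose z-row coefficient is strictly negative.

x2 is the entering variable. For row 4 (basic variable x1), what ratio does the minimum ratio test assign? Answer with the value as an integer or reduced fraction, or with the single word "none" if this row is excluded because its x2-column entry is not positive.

Ratio = RHS / (x2 entry) = (17/4) / (1/2) = 17/2.

17/2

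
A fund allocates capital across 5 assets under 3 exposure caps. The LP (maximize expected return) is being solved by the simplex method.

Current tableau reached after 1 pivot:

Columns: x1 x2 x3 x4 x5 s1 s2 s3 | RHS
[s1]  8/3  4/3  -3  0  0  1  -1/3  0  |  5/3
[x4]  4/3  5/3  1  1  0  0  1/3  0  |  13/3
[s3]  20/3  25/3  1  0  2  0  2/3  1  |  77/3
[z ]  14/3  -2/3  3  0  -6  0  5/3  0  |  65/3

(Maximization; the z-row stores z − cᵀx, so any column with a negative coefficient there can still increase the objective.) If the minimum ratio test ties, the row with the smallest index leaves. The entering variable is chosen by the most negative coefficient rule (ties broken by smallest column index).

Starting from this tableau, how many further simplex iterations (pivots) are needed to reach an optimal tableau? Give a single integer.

1

pivot: x5 in, s3 out → z = 296/3
No improving column remains; optimal.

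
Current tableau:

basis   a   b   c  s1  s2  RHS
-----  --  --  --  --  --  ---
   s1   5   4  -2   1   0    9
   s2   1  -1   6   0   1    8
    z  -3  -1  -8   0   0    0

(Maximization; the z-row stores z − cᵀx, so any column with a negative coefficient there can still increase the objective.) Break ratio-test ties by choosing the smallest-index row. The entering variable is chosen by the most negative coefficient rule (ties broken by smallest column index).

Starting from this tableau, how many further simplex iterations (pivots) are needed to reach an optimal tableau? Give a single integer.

pivot: c in, s2 out → z = 32/3
pivot: b in, s1 out → z = 199/11
No improving column remains; optimal.

2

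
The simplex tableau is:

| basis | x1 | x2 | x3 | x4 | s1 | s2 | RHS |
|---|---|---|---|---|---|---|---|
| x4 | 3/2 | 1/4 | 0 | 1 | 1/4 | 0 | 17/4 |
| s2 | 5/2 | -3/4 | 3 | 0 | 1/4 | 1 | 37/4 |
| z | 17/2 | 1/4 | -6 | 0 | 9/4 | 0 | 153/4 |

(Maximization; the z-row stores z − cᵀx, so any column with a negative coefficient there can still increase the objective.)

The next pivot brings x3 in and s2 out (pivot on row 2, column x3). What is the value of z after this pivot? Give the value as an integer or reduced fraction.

Minimum ratio for x3: (37/4)/3 = 37/12.
z changes by −(z-row coeff of x3)·ratio = −(-6)·(37/12) = 37/2.
New z = 153/4 + (37/2) = 227/4.

227/4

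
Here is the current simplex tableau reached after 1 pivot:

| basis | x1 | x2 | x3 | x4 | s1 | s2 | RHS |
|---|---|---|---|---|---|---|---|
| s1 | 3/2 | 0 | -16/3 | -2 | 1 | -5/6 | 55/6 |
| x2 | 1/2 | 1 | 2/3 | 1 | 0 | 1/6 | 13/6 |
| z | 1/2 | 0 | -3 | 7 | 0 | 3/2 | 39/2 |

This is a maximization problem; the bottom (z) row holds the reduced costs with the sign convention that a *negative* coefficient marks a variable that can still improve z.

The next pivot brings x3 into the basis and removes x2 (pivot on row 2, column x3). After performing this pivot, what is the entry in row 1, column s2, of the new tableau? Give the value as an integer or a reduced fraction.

1/2

Pivot element is row 2, column x3: 2/3.
Normalize row 2: new (row 2, s2) = (1/6)/(2/3) = 1/4.
row 1 ← row 1 − (-16/3)·(new row 2): -5/6 − (-16/3)·(1/4) = 1/2.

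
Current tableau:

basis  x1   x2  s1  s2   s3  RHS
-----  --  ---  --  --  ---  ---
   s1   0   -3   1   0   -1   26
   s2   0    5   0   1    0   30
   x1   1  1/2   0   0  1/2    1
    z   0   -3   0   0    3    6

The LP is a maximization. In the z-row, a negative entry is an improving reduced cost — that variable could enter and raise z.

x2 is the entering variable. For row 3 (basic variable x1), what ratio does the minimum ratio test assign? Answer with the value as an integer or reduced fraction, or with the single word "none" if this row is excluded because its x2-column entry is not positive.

2

Ratio = RHS / (x2 entry) = 1 / (1/2) = 2.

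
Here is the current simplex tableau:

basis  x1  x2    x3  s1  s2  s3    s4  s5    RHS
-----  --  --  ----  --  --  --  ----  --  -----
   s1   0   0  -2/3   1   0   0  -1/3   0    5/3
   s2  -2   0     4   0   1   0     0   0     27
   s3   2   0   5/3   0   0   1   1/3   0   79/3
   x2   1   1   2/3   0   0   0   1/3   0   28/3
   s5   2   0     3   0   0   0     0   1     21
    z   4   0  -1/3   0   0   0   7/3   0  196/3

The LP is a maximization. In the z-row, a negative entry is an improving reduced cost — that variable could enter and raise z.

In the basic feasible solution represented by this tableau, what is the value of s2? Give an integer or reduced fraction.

s2 is basic (row 2); its value is the RHS of that row: 27.

27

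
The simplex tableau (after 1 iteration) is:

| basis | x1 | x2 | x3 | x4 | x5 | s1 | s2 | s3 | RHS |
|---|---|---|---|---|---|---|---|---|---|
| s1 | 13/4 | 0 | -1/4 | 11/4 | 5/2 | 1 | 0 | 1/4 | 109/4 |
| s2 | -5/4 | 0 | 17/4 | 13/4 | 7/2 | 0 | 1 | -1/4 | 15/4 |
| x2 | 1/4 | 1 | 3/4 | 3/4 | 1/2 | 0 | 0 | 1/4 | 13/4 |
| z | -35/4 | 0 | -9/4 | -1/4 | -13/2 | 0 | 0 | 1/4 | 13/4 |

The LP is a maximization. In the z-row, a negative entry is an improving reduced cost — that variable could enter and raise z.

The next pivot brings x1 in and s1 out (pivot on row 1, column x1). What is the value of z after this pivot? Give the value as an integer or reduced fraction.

Minimum ratio for x1: (109/4)/(13/4) = 109/13.
z changes by −(z-row coeff of x1)·ratio = −(-35/4)·(109/13) = 3815/52.
New z = 13/4 + (3815/52) = 996/13.

996/13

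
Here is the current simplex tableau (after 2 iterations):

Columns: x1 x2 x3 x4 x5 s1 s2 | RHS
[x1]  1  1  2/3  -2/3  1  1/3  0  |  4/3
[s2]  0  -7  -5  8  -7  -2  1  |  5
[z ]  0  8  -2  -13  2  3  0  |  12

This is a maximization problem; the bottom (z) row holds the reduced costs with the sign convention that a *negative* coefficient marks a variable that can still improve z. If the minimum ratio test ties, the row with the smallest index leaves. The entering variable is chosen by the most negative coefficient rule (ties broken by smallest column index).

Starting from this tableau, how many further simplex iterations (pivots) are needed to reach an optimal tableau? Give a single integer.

pivot: x4 in, s2 out → z = 161/8
pivot: x3 in, x1 out → z = 91
No improving column remains; optimal.

2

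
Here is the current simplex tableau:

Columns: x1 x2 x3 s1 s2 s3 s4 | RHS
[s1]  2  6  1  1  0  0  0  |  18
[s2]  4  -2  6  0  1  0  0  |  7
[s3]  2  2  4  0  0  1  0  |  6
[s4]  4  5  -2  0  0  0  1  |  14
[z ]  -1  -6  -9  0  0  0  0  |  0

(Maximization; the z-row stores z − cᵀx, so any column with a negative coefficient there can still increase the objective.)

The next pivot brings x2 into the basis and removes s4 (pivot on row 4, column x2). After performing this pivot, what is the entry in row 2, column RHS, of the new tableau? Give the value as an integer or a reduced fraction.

63/5

Pivot element is row 4, column x2: 5.
Normalize row 4: new (row 4, RHS) = 14/5 = 14/5.
row 2 ← row 2 − (-2)·(new row 4): 7 − (-2)·(14/5) = 63/5.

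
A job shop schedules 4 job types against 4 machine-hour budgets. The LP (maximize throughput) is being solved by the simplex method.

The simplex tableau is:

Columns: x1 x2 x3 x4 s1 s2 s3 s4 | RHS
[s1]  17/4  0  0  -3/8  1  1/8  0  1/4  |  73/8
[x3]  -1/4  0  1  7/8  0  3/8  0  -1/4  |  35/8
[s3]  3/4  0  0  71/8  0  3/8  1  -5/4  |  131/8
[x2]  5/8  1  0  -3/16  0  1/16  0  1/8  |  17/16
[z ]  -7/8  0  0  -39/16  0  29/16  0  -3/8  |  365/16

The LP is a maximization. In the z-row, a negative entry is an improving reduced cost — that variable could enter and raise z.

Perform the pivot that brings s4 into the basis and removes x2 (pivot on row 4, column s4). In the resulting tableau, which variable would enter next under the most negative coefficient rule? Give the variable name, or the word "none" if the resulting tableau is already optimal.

x4

Pivot element 1/8. New z-row = old z-row − (-3/8)·(row 4/(1/8)).
Updated z-row coefficients: x1: 1, x2: 3, x3: 0, x4: -3, s1: 0, s2: 2, s3: 0, s4: 0.
The most negative is -3 in column x4, so x4 would enter next.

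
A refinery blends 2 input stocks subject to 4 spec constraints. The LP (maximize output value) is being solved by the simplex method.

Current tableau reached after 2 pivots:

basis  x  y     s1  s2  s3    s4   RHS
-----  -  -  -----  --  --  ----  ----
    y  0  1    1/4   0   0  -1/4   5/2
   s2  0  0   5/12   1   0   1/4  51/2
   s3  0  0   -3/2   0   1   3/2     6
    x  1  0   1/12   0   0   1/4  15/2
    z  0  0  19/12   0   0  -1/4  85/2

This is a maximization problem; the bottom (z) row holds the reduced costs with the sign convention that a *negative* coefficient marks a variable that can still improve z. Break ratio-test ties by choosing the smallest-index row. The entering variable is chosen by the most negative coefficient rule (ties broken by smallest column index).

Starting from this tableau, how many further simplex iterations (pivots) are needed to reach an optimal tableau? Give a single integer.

pivot: s4 in, s3 out → z = 87/2
No improving column remains; optimal.

1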